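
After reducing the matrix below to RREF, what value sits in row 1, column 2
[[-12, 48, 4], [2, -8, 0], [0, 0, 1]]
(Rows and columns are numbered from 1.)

R1 -> -1/12·R1
R2 -> R2 − 2·R1
R2 -> 3/2·R2
R3 -> R3 − R2
R1 -> R1 + 1/3·R2

-4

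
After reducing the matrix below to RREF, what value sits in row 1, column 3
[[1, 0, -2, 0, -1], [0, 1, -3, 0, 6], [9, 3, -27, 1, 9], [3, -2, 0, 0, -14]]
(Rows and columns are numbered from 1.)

-2

r3 -> r3 − 9·r1
  [ 1   0  -2  0   -1 ]
  [ 0   1  -3  0    6 ]
  [ 0   3  -9  1   18 ]
  [ 3  -2   0  0  -14 ]
r4 -> r4 − 3·r1
  [ 1   0  -2  0   -1 ]
  [ 0   1  -3  0    6 ]
  [ 0   3  -9  1   18 ]
  [ 0  -2   6  0  -11 ]
r3 -> r3 − 3·r2
  [ 1   0  -2  0   -1 ]
  [ 0   1  -3  0    6 ]
  [ 0   0   0  1    0 ]
  [ 0  -2   6  0  -11 ]
r4 -> r4 + 2·r2
  [ 1  0  -2  0  -1 ]
  [ 0  1  -3  0   6 ]
  [ 0  0   0  1   0 ]
  [ 0  0   0  0   1 ]
r2 -> r2 − 6·r4
  [ 1  0  -2  0  -1 ]
  [ 0  1  -3  0   0 ]
  [ 0  0   0  1   0 ]
  [ 0  0   0  0   1 ]
r1 -> r1 + r4
  [ 1  0  -2  0  0 ]
  [ 0  1  -3  0  0 ]
  [ 0  0   0  1  0 ]
  [ 0  0   0  0  1 ]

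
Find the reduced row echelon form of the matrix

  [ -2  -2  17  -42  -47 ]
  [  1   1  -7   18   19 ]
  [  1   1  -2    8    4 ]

[[1, 1, 0, 4, -2], [0, 0, 1, -2, -3], [0, 0, 0, 0, 0]]

R1 ← -1/2·R1
  [ 1  1  -17/2  21  47/2 ]
  [ 1  1     -7  18    19 ]
  [ 1  1     -2   8     4 ]
R2 ← R2 − R1
  [ 1  1  -17/2  21  47/2 ]
  [ 0  0    3/2  -3  -9/2 ]
  [ 1  1     -2   8     4 ]
R3 ← R3 − R1
  [ 1  1  -17/2   21   47/2 ]
  [ 0  0    3/2   -3   -9/2 ]
  [ 0  0   13/2  -13  -39/2 ]
R2 ← 2/3·R2
  [ 1  1  -17/2   21   47/2 ]
  [ 0  0      1   -2     -3 ]
  [ 0  0   13/2  -13  -39/2 ]
R3 ← R3 − 13/2·R2
  [ 1  1  -17/2  21  47/2 ]
  [ 0  0      1  -2    -3 ]
  [ 0  0      0   0     0 ]
R1 ← R1 + 17/2·R2
  [ 1  1  0   4  -2 ]
  [ 0  0  1  -2  -3 ]
  [ 0  0  0   0   0 ]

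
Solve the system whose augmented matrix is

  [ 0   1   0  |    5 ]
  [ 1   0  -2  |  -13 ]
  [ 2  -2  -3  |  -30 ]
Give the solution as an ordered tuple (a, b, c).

R1 <=> R2
  [ 1   0  -2  |  -13 ]
  [ 0   1   0  |    5 ]
  [ 2  -2  -3  |  -30 ]
R3 → R3 − 2·R1
  [ 1   0  -2  |  -13 ]
  [ 0   1   0  |    5 ]
  [ 0  -2   1  |   -4 ]
R3 → R3 + 2·R2
  [ 1  0  -2  |  -13 ]
  [ 0  1   0  |    5 ]
  [ 0  0   1  |    6 ]
R1 → R1 + 2·R3
  [ 1  0  0  |  -1 ]
  [ 0  1  0  |   5 ]
  [ 0  0  1  |   6 ]
Reading off the last column: a = -1, b = 5, c = 6.

(-1, 5, 6)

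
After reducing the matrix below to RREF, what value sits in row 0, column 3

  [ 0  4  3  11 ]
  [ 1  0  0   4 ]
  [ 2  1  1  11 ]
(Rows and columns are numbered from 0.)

R1 <-> R2
R3 := R3 − 2·R1
R2 := 1/4·R2
R3 := R3 − R2
R3 := 4·R3
R2 := R2 − 3/4·R3

4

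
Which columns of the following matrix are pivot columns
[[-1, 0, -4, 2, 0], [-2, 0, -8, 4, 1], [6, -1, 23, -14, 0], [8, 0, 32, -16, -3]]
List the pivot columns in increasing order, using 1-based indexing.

1, 2, 5

r1 → -1·r1
  [  1   0   4   -2   0 ]
  [ -2   0  -8    4   1 ]
  [  6  -1  23  -14   0 ]
  [  8   0  32  -16  -3 ]
r2 → r2 + 2·r1
  [ 1   0   4   -2   0 ]
  [ 0   0   0    0   1 ]
  [ 6  -1  23  -14   0 ]
  [ 8   0  32  -16  -3 ]
r3 → r3 − 6·r1
  [ 1   0   4   -2   0 ]
  [ 0   0   0    0   1 ]
  [ 0  -1  -1   -2   0 ]
  [ 8   0  32  -16  -3 ]
r4 → r4 − 8·r1
  [ 1   0   4  -2   0 ]
  [ 0   0   0   0   1 ]
  [ 0  -1  -1  -2   0 ]
  [ 0   0   0   0  -3 ]
r2 <-> r3
  [ 1   0   4  -2   0 ]
  [ 0  -1  -1  -2   0 ]
  [ 0   0   0   0   1 ]
  [ 0   0   0   0  -3 ]
r2 → -1·r2
  [ 1  0  4  -2   0 ]
  [ 0  1  1   2   0 ]
  [ 0  0  0   0   1 ]
  [ 0  0  0   0  -3 ]
r4 → r4 + 3·r3
  [ 1  0  4  -2  0 ]
  [ 0  1  1   2  0 ]
  [ 0  0  0   0  1 ]
  [ 0  0  0   0  0 ]
Pivot columns are the columns containing a leading 1.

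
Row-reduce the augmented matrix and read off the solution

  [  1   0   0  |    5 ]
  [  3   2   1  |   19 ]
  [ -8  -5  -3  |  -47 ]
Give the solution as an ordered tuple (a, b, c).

Subtract 3 times R1 from R2.
  [  1   0   0  |    5 ]
  [  0   2   1  |    4 ]
  [ -8  -5  -3  |  -47 ]
Add 8 times R1 to R3.
  [ 1   0   0  |   5 ]
  [ 0   2   1  |   4 ]
  [ 0  -5  -3  |  -7 ]
Multiply R2 by 1/2.
  [ 1   0    0  |   5 ]
  [ 0   1  1/2  |   2 ]
  [ 0  -5   -3  |  -7 ]
Add 5 times R2 to R3.
  [ 1  0     0  |  5 ]
  [ 0  1   1/2  |  2 ]
  [ 0  0  -1/2  |  3 ]
Multiply R3 by -2.
  [ 1  0    0  |   5 ]
  [ 0  1  1/2  |   2 ]
  [ 0  0    1  |  -6 ]
Subtract 1/2 times R3 from R2.
  [ 1  0  0  |   5 ]
  [ 0  1  0  |   5 ]
  [ 0  0  1  |  -6 ]
Reading off the last column: a = 5, b = 5, c = -6.

(5, 5, -6)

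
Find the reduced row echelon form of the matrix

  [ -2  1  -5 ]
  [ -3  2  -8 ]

[[1, 0, 2], [0, 1, -1]]

Multiply ρ1 by -1/2.
  [  1  -1/2  5/2 ]
  [ -3     2   -8 ]
Add 3 times ρ1 to ρ2.
  [ 1  -1/2   5/2 ]
  [ 0   1/2  -1/2 ]
Multiply ρ2 by 2.
  [ 1  -1/2  5/2 ]
  [ 0     1   -1 ]
Add 1/2 times ρ2 to ρ1.
  [ 1  0   2 ]
  [ 0  1  -1 ]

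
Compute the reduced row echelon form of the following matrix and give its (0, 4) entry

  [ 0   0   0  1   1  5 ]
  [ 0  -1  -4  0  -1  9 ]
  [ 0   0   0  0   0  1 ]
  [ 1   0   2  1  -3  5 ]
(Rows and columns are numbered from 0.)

-4

R1 ↔ R4
  [ 1   0   2  1  -3  5 ]
  [ 0  -1  -4  0  -1  9 ]
  [ 0   0   0  0   0  1 ]
  [ 0   0   0  1   1  5 ]
R2 -> -1·R2
  [ 1  0  2  1  -3   5 ]
  [ 0  1  4  0   1  -9 ]
  [ 0  0  0  0   0   1 ]
  [ 0  0  0  1   1   5 ]
R3 ↔ R4
  [ 1  0  2  1  -3   5 ]
  [ 0  1  4  0   1  -9 ]
  [ 0  0  0  1   1   5 ]
  [ 0  0  0  0   0   1 ]
R3 -> R3 − 5·R4
  [ 1  0  2  1  -3   5 ]
  [ 0  1  4  0   1  -9 ]
  [ 0  0  0  1   1   0 ]
  [ 0  0  0  0   0   1 ]
R2 -> R2 + 9·R4
  [ 1  0  2  1  -3  5 ]
  [ 0  1  4  0   1  0 ]
  [ 0  0  0  1   1  0 ]
  [ 0  0  0  0   0  1 ]
R1 -> R1 − 5·R4
  [ 1  0  2  1  -3  0 ]
  [ 0  1  4  0   1  0 ]
  [ 0  0  0  1   1  0 ]
  [ 0  0  0  0   0  1 ]
R1 -> R1 − R3
  [ 1  0  2  0  -4  0 ]
  [ 0  1  4  0   1  0 ]
  [ 0  0  0  1   1  0 ]
  [ 0  0  0  0   0  1 ]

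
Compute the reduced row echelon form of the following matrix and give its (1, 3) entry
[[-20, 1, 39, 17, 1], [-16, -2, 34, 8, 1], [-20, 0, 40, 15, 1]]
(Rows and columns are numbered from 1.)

-2

R1 → -1/20·R1
  [   1  -1/20  -39/20  -17/20  -1/20 ]
  [ -16     -2      34       8      1 ]
  [ -20      0      40      15      1 ]
R2 → R2 + 16·R1
  [   1  -1/20  -39/20  -17/20  -1/20 ]
  [   0  -14/5    14/5   -28/5    1/5 ]
  [ -20      0      40      15      1 ]
R3 → R3 + 20·R1
  [ 1  -1/20  -39/20  -17/20  -1/20 ]
  [ 0  -14/5    14/5   -28/5    1/5 ]
  [ 0     -1       1      -2      0 ]
R2 → -5/14·R2
  [ 1  -1/20  -39/20  -17/20  -1/20 ]
  [ 0      1      -1       2  -1/14 ]
  [ 0     -1       1      -2      0 ]
R3 → R3 + R2
  [ 1  -1/20  -39/20  -17/20  -1/20 ]
  [ 0      1      -1       2  -1/14 ]
  [ 0      0       0       0  -1/14 ]
R3 → -14·R3
  [ 1  -1/20  -39/20  -17/20  -1/20 ]
  [ 0      1      -1       2  -1/14 ]
  [ 0      0       0       0      1 ]
R2 → R2 + 1/14·R3
  [ 1  -1/20  -39/20  -17/20  -1/20 ]
  [ 0      1      -1       2      0 ]
  [ 0      0       0       0      1 ]
R1 → R1 + 1/20·R3
  [ 1  -1/20  -39/20  -17/20  0 ]
  [ 0      1      -1       2  0 ]
  [ 0      0       0       0  1 ]
R1 → R1 + 1/20·R2
  [ 1  0  -2  -3/4  0 ]
  [ 0  1  -1     2  0 ]
  [ 0  0   0     0  1 ]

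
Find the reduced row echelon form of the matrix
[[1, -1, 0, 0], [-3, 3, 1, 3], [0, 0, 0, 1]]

Add 3 times ρ1 to ρ2.
  [ 1  -1  0  0 ]
  [ 0   0  1  3 ]
  [ 0   0  0  1 ]
Subtract 3 times ρ3 from ρ2.
  [ 1  -1  0  0 ]
  [ 0   0  1  0 ]
  [ 0   0  0  1 ]

[[1, -1, 0, 0], [0, 0, 1, 0], [0, 0, 0, 1]]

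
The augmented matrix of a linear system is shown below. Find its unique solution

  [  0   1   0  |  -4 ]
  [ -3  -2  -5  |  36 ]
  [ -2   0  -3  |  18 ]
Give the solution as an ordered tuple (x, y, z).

(-6, -4, -2)

Swap r1 and r2.
  [ -3  -2  -5  |  36 ]
  [  0   1   0  |  -4 ]
  [ -2   0  -3  |  18 ]
Multiply r1 by -1/3.
  [  1  2/3  5/3  |  -12 ]
  [  0    1    0  |   -4 ]
  [ -2    0   -3  |   18 ]
Add 2 times r1 to r3.
  [ 1  2/3  5/3  |  -12 ]
  [ 0    1    0  |   -4 ]
  [ 0  4/3  1/3  |   -6 ]
Subtract 4/3 times r2 from r3.
  [ 1  2/3  5/3  |   -12 ]
  [ 0    1    0  |    -4 ]
  [ 0    0  1/3  |  -2/3 ]
Multiply r3 by 3.
  [ 1  2/3  5/3  |  -12 ]
  [ 0    1    0  |   -4 ]
  [ 0    0    1  |   -2 ]
Subtract 5/3 times r3 from r1.
  [ 1  2/3  0  |  -26/3 ]
  [ 0    1  0  |     -4 ]
  [ 0    0  1  |     -2 ]
Subtract 2/3 times r2 from r1.
  [ 1  0  0  |  -6 ]
  [ 0  1  0  |  -4 ]
  [ 0  0  1  |  -2 ]
Reading off the last column: x = -6, y = -4, z = -2.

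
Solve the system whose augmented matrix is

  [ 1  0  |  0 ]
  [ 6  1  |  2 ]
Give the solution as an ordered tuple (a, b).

R2 → R2 − 6·R1
  [ 1  0  |  0 ]
  [ 0  1  |  2 ]
Reading off the last column: a = 0, b = 2.

(0, 2)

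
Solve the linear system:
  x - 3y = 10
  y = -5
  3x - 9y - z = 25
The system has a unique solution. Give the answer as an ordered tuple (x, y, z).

(-5, -5, 5)

Form the augmented matrix and row-reduce:
  [ 1  -3   0  |  10 ]
  [ 0   1   0  |  -5 ]
  [ 3  -9  -1  |  25 ]
R3 ← R3 − 3·R1
  [ 1  -3   0  |  10 ]
  [ 0   1   0  |  -5 ]
  [ 0   0  -1  |  -5 ]
R3 ← -1·R3
  [ 1  -3  0  |  10 ]
  [ 0   1  0  |  -5 ]
  [ 0   0  1  |   5 ]
R1 ← R1 + 3·R2
  [ 1  0  0  |  -5 ]
  [ 0  1  0  |  -5 ]
  [ 0  0  1  |   5 ]
Reading off the last column: x = -5, y = -5, z = 5.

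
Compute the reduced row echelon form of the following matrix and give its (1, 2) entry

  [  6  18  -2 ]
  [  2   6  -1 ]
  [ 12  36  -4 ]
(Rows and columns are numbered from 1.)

3

r1 := 1/6·r1
  [  1   3  -1/3 ]
  [  2   6    -1 ]
  [ 12  36    -4 ]
r2 := r2 − 2·r1
  [  1   3  -1/3 ]
  [  0   0  -1/3 ]
  [ 12  36    -4 ]
r3 := r3 − 12·r1
  [ 1  3  -1/3 ]
  [ 0  0  -1/3 ]
  [ 0  0     0 ]
r2 := -3·r2
  [ 1  3  -1/3 ]
  [ 0  0     1 ]
  [ 0  0     0 ]
r1 := r1 + 1/3·r2
  [ 1  3  0 ]
  [ 0  0  1 ]
  [ 0  0  0 ]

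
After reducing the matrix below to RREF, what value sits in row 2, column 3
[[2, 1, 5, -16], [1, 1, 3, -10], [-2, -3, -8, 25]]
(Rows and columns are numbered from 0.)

-1

ρ1 -> 1/2·ρ1
  [  1  1/2  5/2   -8 ]
  [  1    1    3  -10 ]
  [ -2   -3   -8   25 ]
ρ2 -> ρ2 − ρ1
  [  1  1/2  5/2  -8 ]
  [  0  1/2  1/2  -2 ]
  [ -2   -3   -8  25 ]
ρ3 -> ρ3 + 2·ρ1
  [ 1  1/2  5/2  -8 ]
  [ 0  1/2  1/2  -2 ]
  [ 0   -2   -3   9 ]
ρ2 -> 2·ρ2
  [ 1  1/2  5/2  -8 ]
  [ 0    1    1  -4 ]
  [ 0   -2   -3   9 ]
ρ3 -> ρ3 + 2·ρ2
  [ 1  1/2  5/2  -8 ]
  [ 0    1    1  -4 ]
  [ 0    0   -1   1 ]
ρ3 -> -1·ρ3
  [ 1  1/2  5/2  -8 ]
  [ 0    1    1  -4 ]
  [ 0    0    1  -1 ]
ρ2 -> ρ2 − ρ3
  [ 1  1/2  5/2  -8 ]
  [ 0    1    0  -3 ]
  [ 0    0    1  -1 ]
ρ1 -> ρ1 − 5/2·ρ3
  [ 1  1/2  0  -11/2 ]
  [ 0    1  0     -3 ]
  [ 0    0  1     -1 ]
ρ1 -> ρ1 − 1/2·ρ2
  [ 1  0  0  -4 ]
  [ 0  1  0  -3 ]
  [ 0  0  1  -1 ]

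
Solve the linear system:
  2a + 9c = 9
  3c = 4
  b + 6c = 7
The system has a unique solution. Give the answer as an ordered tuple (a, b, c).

Form the augmented matrix and row-reduce:
  [ 2  0  9  |  9 ]
  [ 0  0  3  |  4 ]
  [ 0  1  6  |  7 ]
R1 ← 1/2·R1
  [ 1  0  9/2  |  9/2 ]
  [ 0  0    3  |    4 ]
  [ 0  1    6  |    7 ]
R2 <=> R3
  [ 1  0  9/2  |  9/2 ]
  [ 0  1    6  |    7 ]
  [ 0  0    3  |    4 ]
R3 ← 1/3·R3
  [ 1  0  9/2  |  9/2 ]
  [ 0  1    6  |    7 ]
  [ 0  0    1  |  4/3 ]
R2 ← R2 − 6·R3
  [ 1  0  9/2  |  9/2 ]
  [ 0  1    0  |   -1 ]
  [ 0  0    1  |  4/3 ]
R1 ← R1 − 9/2·R3
  [ 1  0  0  |  -3/2 ]
  [ 0  1  0  |    -1 ]
  [ 0  0  1  |   4/3 ]
Reading off the last column: a = -3/2, b = -1, c = 4/3.

(-3/2, -1, 4/3)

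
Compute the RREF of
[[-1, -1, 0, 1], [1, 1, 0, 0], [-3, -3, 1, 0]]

R1 := -1·R1
  [  1   1  0  -1 ]
  [  1   1  0   0 ]
  [ -3  -3  1   0 ]
R2 := R2 − R1
  [  1   1  0  -1 ]
  [  0   0  0   1 ]
  [ -3  -3  1   0 ]
R3 := R3 + 3·R1
  [ 1  1  0  -1 ]
  [ 0  0  0   1 ]
  [ 0  0  1  -3 ]
R2 ↔ R3
  [ 1  1  0  -1 ]
  [ 0  0  1  -3 ]
  [ 0  0  0   1 ]
R2 := R2 + 3·R3
  [ 1  1  0  -1 ]
  [ 0  0  1   0 ]
  [ 0  0  0   1 ]
R1 := R1 + R3
  [ 1  1  0  0 ]
  [ 0  0  1  0 ]
  [ 0  0  0  1 ]

[[1, 1, 0, 0], [0, 0, 1, 0], [0, 0, 0, 1]]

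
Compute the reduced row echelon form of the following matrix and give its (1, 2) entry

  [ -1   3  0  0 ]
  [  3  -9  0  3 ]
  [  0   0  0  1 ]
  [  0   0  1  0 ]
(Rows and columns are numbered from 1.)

r1 -> -1·r1
  [ 1  -3  0  0 ]
  [ 3  -9  0  3 ]
  [ 0   0  0  1 ]
  [ 0   0  1  0 ]
r2 -> r2 − 3·r1
  [ 1  -3  0  0 ]
  [ 0   0  0  3 ]
  [ 0   0  0  1 ]
  [ 0   0  1  0 ]
r2 <=> r4
  [ 1  -3  0  0 ]
  [ 0   0  1  0 ]
  [ 0   0  0  1 ]
  [ 0   0  0  3 ]
r4 -> r4 − 3·r3
  [ 1  -3  0  0 ]
  [ 0   0  1  0 ]
  [ 0   0  0  1 ]
  [ 0   0  0  0 ]

-3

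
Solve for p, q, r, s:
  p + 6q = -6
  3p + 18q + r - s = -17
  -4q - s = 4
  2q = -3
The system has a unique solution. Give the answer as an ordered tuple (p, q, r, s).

Form the augmented matrix and row-reduce:
  [ 1   6  0   0  |   -6 ]
  [ 3  18  1  -1  |  -17 ]
  [ 0  -4  0  -1  |    4 ]
  [ 0   2  0   0  |   -3 ]
ρ2 → ρ2 − 3·ρ1
  [ 1   6  0   0  |  -6 ]
  [ 0   0  1  -1  |   1 ]
  [ 0  -4  0  -1  |   4 ]
  [ 0   2  0   0  |  -3 ]
ρ2 ↔ ρ3
  [ 1   6  0   0  |  -6 ]
  [ 0  -4  0  -1  |   4 ]
  [ 0   0  1  -1  |   1 ]
  [ 0   2  0   0  |  -3 ]
ρ2 → -1/4·ρ2
  [ 1  6  0    0  |  -6 ]
  [ 0  1  0  1/4  |  -1 ]
  [ 0  0  1   -1  |   1 ]
  [ 0  2  0    0  |  -3 ]
ρ4 → ρ4 − 2·ρ2
  [ 1  6  0     0  |  -6 ]
  [ 0  1  0   1/4  |  -1 ]
  [ 0  0  1    -1  |   1 ]
  [ 0  0  0  -1/2  |  -1 ]
ρ4 → -2·ρ4
  [ 1  6  0    0  |  -6 ]
  [ 0  1  0  1/4  |  -1 ]
  [ 0  0  1   -1  |   1 ]
  [ 0  0  0    1  |   2 ]
ρ3 → ρ3 + ρ4
  [ 1  6  0    0  |  -6 ]
  [ 0  1  0  1/4  |  -1 ]
  [ 0  0  1    0  |   3 ]
  [ 0  0  0    1  |   2 ]
ρ2 → ρ2 − 1/4·ρ4
  [ 1  6  0  0  |    -6 ]
  [ 0  1  0  0  |  -3/2 ]
  [ 0  0  1  0  |     3 ]
  [ 0  0  0  1  |     2 ]
ρ1 → ρ1 − 6·ρ2
  [ 1  0  0  0  |     3 ]
  [ 0  1  0  0  |  -3/2 ]
  [ 0  0  1  0  |     3 ]
  [ 0  0  0  1  |     2 ]
Reading off the last column: p = 3, q = -3/2, r = 3, s = 2.

(3, -3/2, 3, 2)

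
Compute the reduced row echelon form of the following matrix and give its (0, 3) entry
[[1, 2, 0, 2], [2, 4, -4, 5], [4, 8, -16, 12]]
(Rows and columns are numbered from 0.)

r2 ← r2 − 2·r1
  [ 1  2    0   2 ]
  [ 0  0   -4   1 ]
  [ 4  8  -16  12 ]
r3 ← r3 − 4·r1
  [ 1  2    0  2 ]
  [ 0  0   -4  1 ]
  [ 0  0  -16  4 ]
r2 ← -1/4·r2
  [ 1  2    0     2 ]
  [ 0  0    1  -1/4 ]
  [ 0  0  -16     4 ]
r3 ← r3 + 16·r2
  [ 1  2  0     2 ]
  [ 0  0  1  -1/4 ]
  [ 0  0  0     0 ]

2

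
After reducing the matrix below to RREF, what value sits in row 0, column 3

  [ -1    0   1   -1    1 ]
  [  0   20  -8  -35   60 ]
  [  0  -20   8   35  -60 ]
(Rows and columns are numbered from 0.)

1

Multiply ρ1 by -1.
  [ 1    0  -1    1   -1 ]
  [ 0   20  -8  -35   60 ]
  [ 0  -20   8   35  -60 ]
Multiply ρ2 by 1/20.
  [ 1    0    -1     1   -1 ]
  [ 0    1  -2/5  -7/4    3 ]
  [ 0  -20     8    35  -60 ]
Add 20 times ρ2 to ρ3.
  [ 1  0    -1     1  -1 ]
  [ 0  1  -2/5  -7/4   3 ]
  [ 0  0     0     0   0 ]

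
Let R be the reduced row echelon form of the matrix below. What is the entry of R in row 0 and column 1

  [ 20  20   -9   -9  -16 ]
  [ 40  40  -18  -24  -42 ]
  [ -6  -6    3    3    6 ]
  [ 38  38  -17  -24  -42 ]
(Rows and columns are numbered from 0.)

R1 := 1/20·R1
  [  1   1  -9/20  -9/20  -4/5 ]
  [ 40  40    -18    -24   -42 ]
  [ -6  -6      3      3     6 ]
  [ 38  38    -17    -24   -42 ]
R2 := R2 − 40·R1
  [  1   1  -9/20  -9/20  -4/5 ]
  [  0   0      0     -6   -10 ]
  [ -6  -6      3      3     6 ]
  [ 38  38    -17    -24   -42 ]
R3 := R3 + 6·R1
  [  1   1  -9/20  -9/20  -4/5 ]
  [  0   0      0     -6   -10 ]
  [  0   0   3/10   3/10   6/5 ]
  [ 38  38    -17    -24   -42 ]
R4 := R4 − 38·R1
  [ 1  1  -9/20   -9/20   -4/5 ]
  [ 0  0      0      -6    -10 ]
  [ 0  0   3/10    3/10    6/5 ]
  [ 0  0   1/10  -69/10  -58/5 ]
R2 ↔ R3
  [ 1  1  -9/20   -9/20   -4/5 ]
  [ 0  0   3/10    3/10    6/5 ]
  [ 0  0      0      -6    -10 ]
  [ 0  0   1/10  -69/10  -58/5 ]
R2 := 10/3·R2
  [ 1  1  -9/20   -9/20   -4/5 ]
  [ 0  0      1       1      4 ]
  [ 0  0      0      -6    -10 ]
  [ 0  0   1/10  -69/10  -58/5 ]
R4 := R4 − 1/10·R2
  [ 1  1  -9/20  -9/20  -4/5 ]
  [ 0  0      1      1     4 ]
  [ 0  0      0     -6   -10 ]
  [ 0  0      0     -7   -12 ]
R3 := -1/6·R3
  [ 1  1  -9/20  -9/20  -4/5 ]
  [ 0  0      1      1     4 ]
  [ 0  0      0      1   5/3 ]
  [ 0  0      0     -7   -12 ]
R4 := R4 + 7·R3
  [ 1  1  -9/20  -9/20  -4/5 ]
  [ 0  0      1      1     4 ]
  [ 0  0      0      1   5/3 ]
  [ 0  0      0      0  -1/3 ]
R4 := -3·R4
  [ 1  1  -9/20  -9/20  -4/5 ]
  [ 0  0      1      1     4 ]
  [ 0  0      0      1   5/3 ]
  [ 0  0      0      0     1 ]
R3 := R3 − 5/3·R4
  [ 1  1  -9/20  -9/20  -4/5 ]
  [ 0  0      1      1     4 ]
  [ 0  0      0      1     0 ]
  [ 0  0      0      0     1 ]
R2 := R2 − 4·R4
  [ 1  1  -9/20  -9/20  -4/5 ]
  [ 0  0      1      1     0 ]
  [ 0  0      0      1     0 ]
  [ 0  0      0      0     1 ]
R1 := R1 + 4/5·R4
  [ 1  1  -9/20  -9/20  0 ]
  [ 0  0      1      1  0 ]
  [ 0  0      0      1  0 ]
  [ 0  0      0      0  1 ]
R2 := R2 − R3
  [ 1  1  -9/20  -9/20  0 ]
  [ 0  0      1      0  0 ]
  [ 0  0      0      1  0 ]
  [ 0  0      0      0  1 ]
R1 := R1 + 9/20·R3
  [ 1  1  -9/20  0  0 ]
  [ 0  0      1  0  0 ]
  [ 0  0      0  1  0 ]
  [ 0  0      0  0  1 ]
R1 := R1 + 9/20·R2
  [ 1  1  0  0  0 ]
  [ 0  0  1  0  0 ]
  [ 0  0  0  1  0 ]
  [ 0  0  0  0  1 ]

1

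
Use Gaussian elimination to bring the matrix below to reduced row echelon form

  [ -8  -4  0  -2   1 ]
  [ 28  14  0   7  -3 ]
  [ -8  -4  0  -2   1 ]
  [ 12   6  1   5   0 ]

ρ1 → -1/8·ρ1
  [  1  1/2  0  1/4  -1/8 ]
  [ 28   14  0    7    -3 ]
  [ -8   -4  0   -2     1 ]
  [ 12    6  1    5     0 ]
ρ2 → ρ2 − 28·ρ1
  [  1  1/2  0  1/4  -1/8 ]
  [  0    0  0    0   1/2 ]
  [ -8   -4  0   -2     1 ]
  [ 12    6  1    5     0 ]
ρ3 → ρ3 + 8·ρ1
  [  1  1/2  0  1/4  -1/8 ]
  [  0    0  0    0   1/2 ]
  [  0    0  0    0     0 ]
  [ 12    6  1    5     0 ]
ρ4 → ρ4 − 12·ρ1
  [ 1  1/2  0  1/4  -1/8 ]
  [ 0    0  0    0   1/2 ]
  [ 0    0  0    0     0 ]
  [ 0    0  1    2   3/2 ]
ρ2 <-> ρ4
  [ 1  1/2  0  1/4  -1/8 ]
  [ 0    0  1    2   3/2 ]
  [ 0    0  0    0     0 ]
  [ 0    0  0    0   1/2 ]
ρ3 <-> ρ4
  [ 1  1/2  0  1/4  -1/8 ]
  [ 0    0  1    2   3/2 ]
  [ 0    0  0    0   1/2 ]
  [ 0    0  0    0     0 ]
ρ3 → 2·ρ3
  [ 1  1/2  0  1/4  -1/8 ]
  [ 0    0  1    2   3/2 ]
  [ 0    0  0    0     1 ]
  [ 0    0  0    0     0 ]
ρ2 → ρ2 − 3/2·ρ3
  [ 1  1/2  0  1/4  -1/8 ]
  [ 0    0  1    2     0 ]
  [ 0    0  0    0     1 ]
  [ 0    0  0    0     0 ]
ρ1 → ρ1 + 1/8·ρ3
  [ 1  1/2  0  1/4  0 ]
  [ 0    0  1    2  0 ]
  [ 0    0  0    0  1 ]
  [ 0    0  0    0  0 ]

[[1, 1/2, 0, 1/4, 0], [0, 0, 1, 2, 0], [0, 0, 0, 0, 1], [0, 0, 0, 0, 0]]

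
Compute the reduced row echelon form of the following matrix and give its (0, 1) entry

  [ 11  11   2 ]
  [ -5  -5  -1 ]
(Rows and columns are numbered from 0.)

1

R1 → 1/11·R1
  [  1   1  2/11 ]
  [ -5  -5    -1 ]
R2 → R2 + 5·R1
  [ 1  1   2/11 ]
  [ 0  0  -1/11 ]
R2 → -11·R2
  [ 1  1  2/11 ]
  [ 0  0     1 ]
R1 → R1 − 2/11·R2
  [ 1  1  0 ]
  [ 0  0  1 ]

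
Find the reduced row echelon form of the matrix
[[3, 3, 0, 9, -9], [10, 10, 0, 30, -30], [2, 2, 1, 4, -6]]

[[1, 1, 0, 3, -3], [0, 0, 1, -2, 0], [0, 0, 0, 0, 0]]

R1 ← 1/3·R1
  [  1   1  0   3   -3 ]
  [ 10  10  0  30  -30 ]
  [  2   2  1   4   -6 ]
R2 ← R2 − 10·R1
  [ 1  1  0  3  -3 ]
  [ 0  0  0  0   0 ]
  [ 2  2  1  4  -6 ]
R3 ← R3 − 2·R1
  [ 1  1  0   3  -3 ]
  [ 0  0  0   0   0 ]
  [ 0  0  1  -2   0 ]
R2 <=> R3
  [ 1  1  0   3  -3 ]
  [ 0  0  1  -2   0 ]
  [ 0  0  0   0   0 ]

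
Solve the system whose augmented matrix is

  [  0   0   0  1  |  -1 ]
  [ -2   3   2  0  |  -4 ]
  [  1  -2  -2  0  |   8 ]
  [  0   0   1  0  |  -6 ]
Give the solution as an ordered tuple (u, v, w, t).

Swap R1 and R2.
  [ -2   3   2  0  |  -4 ]
  [  0   0   0  1  |  -1 ]
  [  1  -2  -2  0  |   8 ]
  [  0   0   1  0  |  -6 ]
Multiply R1 by -1/2.
  [ 1  -3/2  -1  0  |   2 ]
  [ 0     0   0  1  |  -1 ]
  [ 1    -2  -2  0  |   8 ]
  [ 0     0   1  0  |  -6 ]
Subtract R1 from R3.
  [ 1  -3/2  -1  0  |   2 ]
  [ 0     0   0  1  |  -1 ]
  [ 0  -1/2  -1  0  |   6 ]
  [ 0     0   1  0  |  -6 ]
Swap R2 and R3.
  [ 1  -3/2  -1  0  |   2 ]
  [ 0  -1/2  -1  0  |   6 ]
  [ 0     0   0  1  |  -1 ]
  [ 0     0   1  0  |  -6 ]
Multiply R2 by -2.
  [ 1  -3/2  -1  0  |    2 ]
  [ 0     1   2  0  |  -12 ]
  [ 0     0   0  1  |   -1 ]
  [ 0     0   1  0  |   -6 ]
Swap R3 and R4.
  [ 1  -3/2  -1  0  |    2 ]
  [ 0     1   2  0  |  -12 ]
  [ 0     0   1  0  |   -6 ]
  [ 0     0   0  1  |   -1 ]
Subtract 2 times R3 from R2.
  [ 1  -3/2  -1  0  |   2 ]
  [ 0     1   0  0  |   0 ]
  [ 0     0   1  0  |  -6 ]
  [ 0     0   0  1  |  -1 ]
Add R3 to R1.
  [ 1  -3/2  0  0  |  -4 ]
  [ 0     1  0  0  |   0 ]
  [ 0     0  1  0  |  -6 ]
  [ 0     0  0  1  |  -1 ]
Add 3/2 times R2 to R1.
  [ 1  0  0  0  |  -4 ]
  [ 0  1  0  0  |   0 ]
  [ 0  0  1  0  |  -6 ]
  [ 0  0  0  1  |  -1 ]
Reading off the last column: u = -4, v = 0, w = -6, t = -1.

(-4, 0, -6, -1)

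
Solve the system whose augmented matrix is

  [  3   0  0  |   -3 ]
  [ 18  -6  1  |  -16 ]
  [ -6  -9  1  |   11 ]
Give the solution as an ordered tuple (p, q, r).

ρ1 → 1/3·ρ1
  [  1   0  0  |   -1 ]
  [ 18  -6  1  |  -16 ]
  [ -6  -9  1  |   11 ]
ρ2 → ρ2 − 18·ρ1
  [  1   0  0  |  -1 ]
  [  0  -6  1  |   2 ]
  [ -6  -9  1  |  11 ]
ρ3 → ρ3 + 6·ρ1
  [ 1   0  0  |  -1 ]
  [ 0  -6  1  |   2 ]
  [ 0  -9  1  |   5 ]
ρ2 → -1/6·ρ2
  [ 1   0     0  |    -1 ]
  [ 0   1  -1/6  |  -1/3 ]
  [ 0  -9     1  |     5 ]
ρ3 → ρ3 + 9·ρ2
  [ 1  0     0  |    -1 ]
  [ 0  1  -1/6  |  -1/3 ]
  [ 0  0  -1/2  |     2 ]
ρ3 → -2·ρ3
  [ 1  0     0  |    -1 ]
  [ 0  1  -1/6  |  -1/3 ]
  [ 0  0     1  |    -4 ]
ρ2 → ρ2 + 1/6·ρ3
  [ 1  0  0  |  -1 ]
  [ 0  1  0  |  -1 ]
  [ 0  0  1  |  -4 ]
Reading off the last column: p = -1, q = -1, r = -4.

(-1, -1, -4)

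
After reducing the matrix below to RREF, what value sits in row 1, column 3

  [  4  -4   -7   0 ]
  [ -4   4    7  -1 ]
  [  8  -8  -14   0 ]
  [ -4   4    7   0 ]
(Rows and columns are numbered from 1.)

-7/4

Multiply R1 by 1/4.
  [  1  -1  -7/4   0 ]
  [ -4   4     7  -1 ]
  [  8  -8   -14   0 ]
  [ -4   4     7   0 ]
Add 4 times R1 to R2.
  [  1  -1  -7/4   0 ]
  [  0   0     0  -1 ]
  [  8  -8   -14   0 ]
  [ -4   4     7   0 ]
Subtract 8 times R1 from R3.
  [  1  -1  -7/4   0 ]
  [  0   0     0  -1 ]
  [  0   0     0   0 ]
  [ -4   4     7   0 ]
Add 4 times R1 to R4.
  [ 1  -1  -7/4   0 ]
  [ 0   0     0  -1 ]
  [ 0   0     0   0 ]
  [ 0   0     0   0 ]
Multiply R2 by -1.
  [ 1  -1  -7/4  0 ]
  [ 0   0     0  1 ]
  [ 0   0     0  0 ]
  [ 0   0     0  0 ]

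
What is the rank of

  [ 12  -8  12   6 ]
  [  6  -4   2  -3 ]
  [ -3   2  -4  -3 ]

ρ1 ← 1/12·ρ1
ρ2 ← ρ2 − 6·ρ1
ρ3 ← ρ3 + 3·ρ1
ρ2 ← -1/4·ρ2
ρ3 ← ρ3 + ρ2
ρ1 ← ρ1 − ρ2
The reduced form has 2 nonzero rows.

rank = 2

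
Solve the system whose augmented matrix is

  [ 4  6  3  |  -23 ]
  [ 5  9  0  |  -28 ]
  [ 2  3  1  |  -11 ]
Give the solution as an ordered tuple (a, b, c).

Multiply ρ1 by 1/4.
  [ 1  3/2  3/4  |  -23/4 ]
  [ 5    9    0  |    -28 ]
  [ 2    3    1  |    -11 ]
Subtract 5 times ρ1 from ρ2.
  [ 1  3/2    3/4  |  -23/4 ]
  [ 0  3/2  -15/4  |    3/4 ]
  [ 2    3      1  |    -11 ]
Subtract 2 times ρ1 from ρ3.
  [ 1  3/2    3/4  |  -23/4 ]
  [ 0  3/2  -15/4  |    3/4 ]
  [ 0    0   -1/2  |    1/2 ]
Multiply ρ2 by 2/3.
  [ 1  3/2   3/4  |  -23/4 ]
  [ 0    1  -5/2  |    1/2 ]
  [ 0    0  -1/2  |    1/2 ]
Multiply ρ3 by -2.
  [ 1  3/2   3/4  |  -23/4 ]
  [ 0    1  -5/2  |    1/2 ]
  [ 0    0     1  |     -1 ]
Add 5/2 times ρ3 to ρ2.
  [ 1  3/2  3/4  |  -23/4 ]
  [ 0    1    0  |     -2 ]
  [ 0    0    1  |     -1 ]
Subtract 3/4 times ρ3 from ρ1.
  [ 1  3/2  0  |  -5 ]
  [ 0    1  0  |  -2 ]
  [ 0    0  1  |  -1 ]
Subtract 3/2 times ρ2 from ρ1.
  [ 1  0  0  |  -2 ]
  [ 0  1  0  |  -2 ]
  [ 0  0  1  |  -1 ]
Reading off the last column: a = -2, b = -2, c = -1.

(-2, -2, -1)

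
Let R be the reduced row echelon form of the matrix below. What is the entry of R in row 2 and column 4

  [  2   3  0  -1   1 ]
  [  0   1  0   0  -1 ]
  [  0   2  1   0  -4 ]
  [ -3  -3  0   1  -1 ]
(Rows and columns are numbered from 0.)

R1 → 1/2·R1
R4 → R4 + 3·R1
R3 → R3 − 2·R2
R4 → R4 − 3/2·R2
R4 → -2·R4
R1 → R1 + 1/2·R4
R1 → R1 − 3/2·R2

-2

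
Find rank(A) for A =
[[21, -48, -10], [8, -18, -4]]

Multiply R1 by 1/21.
Subtract 8 times R1 from R2.
Multiply R2 by 7/2.
Add 16/7 times R2 to R1.
The reduced form has 2 nonzero rows.

rank = 2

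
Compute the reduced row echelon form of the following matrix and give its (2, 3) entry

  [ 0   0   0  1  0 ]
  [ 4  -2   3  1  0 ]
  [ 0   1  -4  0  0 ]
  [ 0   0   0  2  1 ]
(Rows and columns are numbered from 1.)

-4

R1 <=> R2
R1 -> 1/4·R1
R2 <=> R3
R4 -> R4 − 2·R3
R1 -> R1 − 1/4·R3
R1 -> R1 + 1/2·R2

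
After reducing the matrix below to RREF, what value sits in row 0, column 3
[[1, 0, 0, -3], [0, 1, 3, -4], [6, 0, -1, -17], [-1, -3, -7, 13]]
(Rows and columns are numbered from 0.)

-3

Subtract 6 times R1 from R3.
Add R1 to R4.
Add 3 times R2 to R4.
Multiply R3 by -1.
Subtract 2 times R3 from R4.
Subtract 3 times R3 from R2.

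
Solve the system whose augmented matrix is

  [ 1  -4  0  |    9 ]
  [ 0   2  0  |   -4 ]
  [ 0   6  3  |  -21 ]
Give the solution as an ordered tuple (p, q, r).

(1, -2, -3)

R2 -> 1/2·R2
R3 -> R3 − 6·R2
R3 -> 1/3·R3
R1 -> R1 + 4·R2
Reading off the last column: p = 1, q = -2, r = -3.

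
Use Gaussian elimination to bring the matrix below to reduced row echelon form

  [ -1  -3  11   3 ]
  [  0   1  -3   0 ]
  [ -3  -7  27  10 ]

[[1, 0, -2, 0], [0, 1, -3, 0], [0, 0, 0, 1]]

Multiply R1 by -1.
Add 3 times R1 to R3.
Subtract 2 times R2 from R3.
Add 3 times R3 to R1.
Subtract 3 times R2 from R1.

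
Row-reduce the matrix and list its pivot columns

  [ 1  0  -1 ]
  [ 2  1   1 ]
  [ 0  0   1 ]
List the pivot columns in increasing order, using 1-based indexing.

1, 2, 3

R2 := R2 − 2·R1
  [ 1  0  -1 ]
  [ 0  1   3 ]
  [ 0  0   1 ]
R2 := R2 − 3·R3
  [ 1  0  -1 ]
  [ 0  1   0 ]
  [ 0  0   1 ]
R1 := R1 + R3
  [ 1  0  0 ]
  [ 0  1  0 ]
  [ 0  0  1 ]
Pivot columns are the columns containing a leading 1.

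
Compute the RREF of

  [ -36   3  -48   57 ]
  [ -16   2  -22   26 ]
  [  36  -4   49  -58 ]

r1 → -1/36·r1
  [   1  -1/12  4/3  -19/12 ]
  [ -16      2  -22      26 ]
  [  36     -4   49     -58 ]
r2 → r2 + 16·r1
  [  1  -1/12   4/3  -19/12 ]
  [  0    2/3  -2/3     2/3 ]
  [ 36     -4    49     -58 ]
r3 → r3 − 36·r1
  [ 1  -1/12   4/3  -19/12 ]
  [ 0    2/3  -2/3     2/3 ]
  [ 0     -1     1      -1 ]
r2 → 3/2·r2
  [ 1  -1/12  4/3  -19/12 ]
  [ 0      1   -1       1 ]
  [ 0     -1    1      -1 ]
r3 → r3 + r2
  [ 1  -1/12  4/3  -19/12 ]
  [ 0      1   -1       1 ]
  [ 0      0    0       0 ]
r1 → r1 + 1/12·r2
  [ 1  0  5/4  -3/2 ]
  [ 0  1   -1     1 ]
  [ 0  0    0     0 ]

[[1, 0, 5/4, -3/2], [0, 1, -1, 1], [0, 0, 0, 0]]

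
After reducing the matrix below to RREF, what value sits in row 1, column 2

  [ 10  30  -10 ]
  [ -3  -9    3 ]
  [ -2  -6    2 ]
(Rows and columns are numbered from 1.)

3

Multiply R1 by 1/10.
Add 3 times R1 to R2.
Add 2 times R1 to R3.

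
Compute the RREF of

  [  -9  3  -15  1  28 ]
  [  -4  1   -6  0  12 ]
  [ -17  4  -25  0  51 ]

[[1, 0, 1, 0, -3], [0, 1, -2, 0, 0], [0, 0, 0, 1, 1]]

ρ1 := -1/9·ρ1
ρ2 := ρ2 + 4·ρ1
ρ3 := ρ3 + 17·ρ1
ρ2 := -3·ρ2
ρ3 := ρ3 + 5/3·ρ2
ρ3 := 3·ρ3
ρ2 := ρ2 − 4/3·ρ3
ρ1 := ρ1 + 1/9·ρ3
ρ1 := ρ1 + 1/3·ρ2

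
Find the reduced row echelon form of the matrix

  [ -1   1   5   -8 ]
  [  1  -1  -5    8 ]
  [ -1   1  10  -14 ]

R1 -> -1·R1
  [  1  -1  -5    8 ]
  [  1  -1  -5    8 ]
  [ -1   1  10  -14 ]
R2 -> R2 − R1
  [  1  -1  -5    8 ]
  [  0   0   0    0 ]
  [ -1   1  10  -14 ]
R3 -> R3 + R1
  [ 1  -1  -5   8 ]
  [ 0   0   0   0 ]
  [ 0   0   5  -6 ]
R2 <=> R3
  [ 1  -1  -5   8 ]
  [ 0   0   5  -6 ]
  [ 0   0   0   0 ]
R2 -> 1/5·R2
  [ 1  -1  -5     8 ]
  [ 0   0   1  -6/5 ]
  [ 0   0   0     0 ]
R1 -> R1 + 5·R2
  [ 1  -1  0     2 ]
  [ 0   0  1  -6/5 ]
  [ 0   0  0     0 ]

[[1, -1, 0, 2], [0, 0, 1, -6/5], [0, 0, 0, 0]]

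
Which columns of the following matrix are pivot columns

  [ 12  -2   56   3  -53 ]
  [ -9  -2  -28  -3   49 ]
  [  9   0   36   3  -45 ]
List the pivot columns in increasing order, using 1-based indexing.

r1 -> 1/12·r1
  [  1  -1/6  14/3  1/4  -53/12 ]
  [ -9    -2   -28   -3      49 ]
  [  9     0    36    3     -45 ]
r2 -> r2 + 9·r1
  [ 1  -1/6  14/3   1/4  -53/12 ]
  [ 0  -7/2    14  -3/4    37/4 ]
  [ 9     0    36     3     -45 ]
r3 -> r3 − 9·r1
  [ 1  -1/6  14/3   1/4  -53/12 ]
  [ 0  -7/2    14  -3/4    37/4 ]
  [ 0   3/2    -6   3/4   -21/4 ]
r2 -> -2/7·r2
  [ 1  -1/6  14/3   1/4  -53/12 ]
  [ 0     1    -4  3/14  -37/14 ]
  [ 0   3/2    -6   3/4   -21/4 ]
r3 -> r3 − 3/2·r2
  [ 1  -1/6  14/3   1/4  -53/12 ]
  [ 0     1    -4  3/14  -37/14 ]
  [ 0     0     0   3/7    -9/7 ]
r3 -> 7/3·r3
  [ 1  -1/6  14/3   1/4  -53/12 ]
  [ 0     1    -4  3/14  -37/14 ]
  [ 0     0     0     1      -3 ]
r2 -> r2 − 3/14·r3
  [ 1  -1/6  14/3  1/4  -53/12 ]
  [ 0     1    -4    0      -2 ]
  [ 0     0     0    1      -3 ]
r1 -> r1 − 1/4·r3
  [ 1  -1/6  14/3  0  -11/3 ]
  [ 0     1    -4  0     -2 ]
  [ 0     0     0  1     -3 ]
r1 -> r1 + 1/6·r2
  [ 1  0   4  0  -4 ]
  [ 0  1  -4  0  -2 ]
  [ 0  0   0  1  -3 ]
Pivot columns are the columns containing a leading 1.

1, 2, 4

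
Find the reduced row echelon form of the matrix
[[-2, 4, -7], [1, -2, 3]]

[[1, -2, 0], [0, 0, 1]]

Multiply R1 by -1/2.
  [ 1  -2  7/2 ]
  [ 1  -2    3 ]
Subtract R1 from R2.
  [ 1  -2   7/2 ]
  [ 0   0  -1/2 ]
Multiply R2 by -2.
  [ 1  -2  7/2 ]
  [ 0   0    1 ]
Subtract 7/2 times R2 from R1.
  [ 1  -2  0 ]
  [ 0   0  1 ]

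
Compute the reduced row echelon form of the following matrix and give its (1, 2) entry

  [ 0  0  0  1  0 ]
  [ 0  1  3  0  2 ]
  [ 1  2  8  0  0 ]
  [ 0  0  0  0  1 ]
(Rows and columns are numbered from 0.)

3

Swap R1 and R3.
  [ 1  2  8  0  0 ]
  [ 0  1  3  0  2 ]
  [ 0  0  0  1  0 ]
  [ 0  0  0  0  1 ]
Subtract 2 times R4 from R2.
  [ 1  2  8  0  0 ]
  [ 0  1  3  0  0 ]
  [ 0  0  0  1  0 ]
  [ 0  0  0  0  1 ]
Subtract 2 times R2 from R1.
  [ 1  0  2  0  0 ]
  [ 0  1  3  0  0 ]
  [ 0  0  0  1  0 ]
  [ 0  0  0  0  1 ]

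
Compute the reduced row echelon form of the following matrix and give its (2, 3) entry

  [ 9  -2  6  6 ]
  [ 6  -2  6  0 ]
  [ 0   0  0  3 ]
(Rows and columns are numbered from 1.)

-3

R1 → 1/9·R1
  [ 1  -2/9  2/3  2/3 ]
  [ 6    -2    6    0 ]
  [ 0     0    0    3 ]
R2 → R2 − 6·R1
  [ 1  -2/9  2/3  2/3 ]
  [ 0  -2/3    2   -4 ]
  [ 0     0    0    3 ]
R2 → -3/2·R2
  [ 1  -2/9  2/3  2/3 ]
  [ 0     1   -3    6 ]
  [ 0     0    0    3 ]
R3 → 1/3·R3
  [ 1  -2/9  2/3  2/3 ]
  [ 0     1   -3    6 ]
  [ 0     0    0    1 ]
R2 → R2 − 6·R3
  [ 1  -2/9  2/3  2/3 ]
  [ 0     1   -3    0 ]
  [ 0     0    0    1 ]
R1 → R1 − 2/3·R3
  [ 1  -2/9  2/3  0 ]
  [ 0     1   -3  0 ]
  [ 0     0    0  1 ]
R1 → R1 + 2/9·R2
  [ 1  0   0  0 ]
  [ 0  1  -3  0 ]
  [ 0  0   0  1 ]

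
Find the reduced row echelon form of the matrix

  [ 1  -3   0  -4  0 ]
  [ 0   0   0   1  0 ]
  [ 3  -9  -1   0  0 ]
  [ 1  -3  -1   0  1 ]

[[1, -3, 0, 0, 0], [0, 0, 1, 0, 0], [0, 0, 0, 1, 0], [0, 0, 0, 0, 1]]

ρ3 -> ρ3 − 3·ρ1
ρ4 -> ρ4 − ρ1
ρ2 <=> ρ3
ρ2 -> -1·ρ2
ρ4 -> ρ4 + ρ2
ρ4 -> ρ4 + 8·ρ3
ρ2 -> ρ2 + 12·ρ3
ρ1 -> ρ1 + 4·ρ3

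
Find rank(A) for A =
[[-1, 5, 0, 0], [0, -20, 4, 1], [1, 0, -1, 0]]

r1 -> -1·r1
r3 -> r3 − r1
r2 -> -1/20·r2
r3 -> r3 − 5·r2
r3 -> 4·r3
r2 -> r2 + 1/20·r3
r1 -> r1 + 5·r2
The reduced form has 3 nonzero rows.

rank = 3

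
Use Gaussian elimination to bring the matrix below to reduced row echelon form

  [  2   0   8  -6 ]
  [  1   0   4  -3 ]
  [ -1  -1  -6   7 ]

[[1, 0, 4, -3], [0, 1, 2, -4], [0, 0, 0, 0]]

r1 -> 1/2·r1
  [  1   0   4  -3 ]
  [  1   0   4  -3 ]
  [ -1  -1  -6   7 ]
r2 -> r2 − r1
  [  1   0   4  -3 ]
  [  0   0   0   0 ]
  [ -1  -1  -6   7 ]
r3 -> r3 + r1
  [ 1   0   4  -3 ]
  [ 0   0   0   0 ]
  [ 0  -1  -2   4 ]
r2 <=> r3
  [ 1   0   4  -3 ]
  [ 0  -1  -2   4 ]
  [ 0   0   0   0 ]
r2 -> -1·r2
  [ 1  0  4  -3 ]
  [ 0  1  2  -4 ]
  [ 0  0  0   0 ]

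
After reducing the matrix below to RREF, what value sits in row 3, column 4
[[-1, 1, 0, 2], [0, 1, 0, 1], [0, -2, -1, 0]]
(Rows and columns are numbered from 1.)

ρ1 ← -1·ρ1
  [ 1  -1   0  -2 ]
  [ 0   1   0   1 ]
  [ 0  -2  -1   0 ]
ρ3 ← ρ3 + 2·ρ2
  [ 1  -1   0  -2 ]
  [ 0   1   0   1 ]
  [ 0   0  -1   2 ]
ρ3 ← -1·ρ3
  [ 1  -1  0  -2 ]
  [ 0   1  0   1 ]
  [ 0   0  1  -2 ]
ρ1 ← ρ1 + ρ2
  [ 1  0  0  -1 ]
  [ 0  1  0   1 ]
  [ 0  0  1  -2 ]

-2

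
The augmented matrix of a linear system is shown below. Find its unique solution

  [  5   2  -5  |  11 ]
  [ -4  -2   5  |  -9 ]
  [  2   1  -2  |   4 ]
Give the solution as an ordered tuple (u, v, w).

(2, -2, -1)

Multiply r1 by 1/5.
  [  1  2/5  -1  |  11/5 ]
  [ -4   -2   5  |    -9 ]
  [  2    1  -2  |     4 ]
Add 4 times r1 to r2.
  [ 1   2/5  -1  |  11/5 ]
  [ 0  -2/5   1  |  -1/5 ]
  [ 2     1  -2  |     4 ]
Subtract 2 times r1 from r3.
  [ 1   2/5  -1  |  11/5 ]
  [ 0  -2/5   1  |  -1/5 ]
  [ 0   1/5   0  |  -2/5 ]
Multiply r2 by -5/2.
  [ 1  2/5    -1  |  11/5 ]
  [ 0    1  -5/2  |   1/2 ]
  [ 0  1/5     0  |  -2/5 ]
Subtract 1/5 times r2 from r3.
  [ 1  2/5    -1  |  11/5 ]
  [ 0    1  -5/2  |   1/2 ]
  [ 0    0   1/2  |  -1/2 ]
Multiply r3 by 2.
  [ 1  2/5    -1  |  11/5 ]
  [ 0    1  -5/2  |   1/2 ]
  [ 0    0     1  |    -1 ]
Add 5/2 times r3 to r2.
  [ 1  2/5  -1  |  11/5 ]
  [ 0    1   0  |    -2 ]
  [ 0    0   1  |    -1 ]
Add r3 to r1.
  [ 1  2/5  0  |  6/5 ]
  [ 0    1  0  |   -2 ]
  [ 0    0  1  |   -1 ]
Subtract 2/5 times r2 from r1.
  [ 1  0  0  |   2 ]
  [ 0  1  0  |  -2 ]
  [ 0  0  1  |  -1 ]
Reading off the last column: u = 2, v = -2, w = -1.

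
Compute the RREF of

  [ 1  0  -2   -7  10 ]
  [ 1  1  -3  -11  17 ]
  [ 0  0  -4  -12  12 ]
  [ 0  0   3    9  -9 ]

Subtract r1 from r2.
  [ 1  0  -2   -7  10 ]
  [ 0  1  -1   -4   7 ]
  [ 0  0  -4  -12  12 ]
  [ 0  0   3    9  -9 ]
Multiply r3 by -1/4.
  [ 1  0  -2  -7  10 ]
  [ 0  1  -1  -4   7 ]
  [ 0  0   1   3  -3 ]
  [ 0  0   3   9  -9 ]
Subtract 3 times r3 from r4.
  [ 1  0  -2  -7  10 ]
  [ 0  1  -1  -4   7 ]
  [ 0  0   1   3  -3 ]
  [ 0  0   0   0   0 ]
Add r3 to r2.
  [ 1  0  -2  -7  10 ]
  [ 0  1   0  -1   4 ]
  [ 0  0   1   3  -3 ]
  [ 0  0   0   0   0 ]
Add 2 times r3 to r1.
  [ 1  0  0  -1   4 ]
  [ 0  1  0  -1   4 ]
  [ 0  0  1   3  -3 ]
  [ 0  0  0   0   0 ]

[[1, 0, 0, -1, 4], [0, 1, 0, -1, 4], [0, 0, 1, 3, -3], [0, 0, 0, 0, 0]]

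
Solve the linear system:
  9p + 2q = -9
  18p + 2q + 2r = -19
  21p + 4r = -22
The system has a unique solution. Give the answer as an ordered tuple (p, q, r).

(-2/3, -3/2, -2)

Form the augmented matrix and row-reduce:
  [  9  2  0  |   -9 ]
  [ 18  2  2  |  -19 ]
  [ 21  0  4  |  -22 ]
ρ1 -> 1/9·ρ1
  [  1  2/9  0  |   -1 ]
  [ 18    2  2  |  -19 ]
  [ 21    0  4  |  -22 ]
ρ2 -> ρ2 − 18·ρ1
  [  1  2/9  0  |   -1 ]
  [  0   -2  2  |   -1 ]
  [ 21    0  4  |  -22 ]
ρ3 -> ρ3 − 21·ρ1
  [ 1    2/9  0  |  -1 ]
  [ 0     -2  2  |  -1 ]
  [ 0  -14/3  4  |  -1 ]
ρ2 -> -1/2·ρ2
  [ 1    2/9   0  |   -1 ]
  [ 0      1  -1  |  1/2 ]
  [ 0  -14/3   4  |   -1 ]
ρ3 -> ρ3 + 14/3·ρ2
  [ 1  2/9     0  |   -1 ]
  [ 0    1    -1  |  1/2 ]
  [ 0    0  -2/3  |  4/3 ]
ρ3 -> -3/2·ρ3
  [ 1  2/9   0  |   -1 ]
  [ 0    1  -1  |  1/2 ]
  [ 0    0   1  |   -2 ]
ρ2 -> ρ2 + ρ3
  [ 1  2/9  0  |    -1 ]
  [ 0    1  0  |  -3/2 ]
  [ 0    0  1  |    -2 ]
ρ1 -> ρ1 − 2/9·ρ2
  [ 1  0  0  |  -2/3 ]
  [ 0  1  0  |  -3/2 ]
  [ 0  0  1  |    -2 ]
Reading off the last column: p = -2/3, q = -3/2, r = -2.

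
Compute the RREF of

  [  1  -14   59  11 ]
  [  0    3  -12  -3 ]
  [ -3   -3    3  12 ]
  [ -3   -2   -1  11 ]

[[1, 0, 3, -3], [0, 1, -4, -1], [0, 0, 0, 0], [0, 0, 0, 0]]

R3 := R3 + 3·R1
  [  1  -14   59  11 ]
  [  0    3  -12  -3 ]
  [  0  -45  180  45 ]
  [ -3   -2   -1  11 ]
R4 := R4 + 3·R1
  [ 1  -14   59  11 ]
  [ 0    3  -12  -3 ]
  [ 0  -45  180  45 ]
  [ 0  -44  176  44 ]
R2 := 1/3·R2
  [ 1  -14   59  11 ]
  [ 0    1   -4  -1 ]
  [ 0  -45  180  45 ]
  [ 0  -44  176  44 ]
R3 := R3 + 45·R2
  [ 1  -14   59  11 ]
  [ 0    1   -4  -1 ]
  [ 0    0    0   0 ]
  [ 0  -44  176  44 ]
R4 := R4 + 44·R2
  [ 1  -14  59  11 ]
  [ 0    1  -4  -1 ]
  [ 0    0   0   0 ]
  [ 0    0   0   0 ]
R1 := R1 + 14·R2
  [ 1  0   3  -3 ]
  [ 0  1  -4  -1 ]
  [ 0  0   0   0 ]
  [ 0  0   0   0 ]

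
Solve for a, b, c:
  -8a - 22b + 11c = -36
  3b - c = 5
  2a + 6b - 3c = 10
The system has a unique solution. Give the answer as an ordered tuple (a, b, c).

Form the augmented matrix and row-reduce:
  [ -8  -22  11  |  -36 ]
  [  0    3  -1  |    5 ]
  [  2    6  -3  |   10 ]
R1 → -1/8·R1
  [ 1  11/4  -11/8  |  9/2 ]
  [ 0     3     -1  |    5 ]
  [ 2     6     -3  |   10 ]
R3 → R3 − 2·R1
  [ 1  11/4  -11/8  |  9/2 ]
  [ 0     3     -1  |    5 ]
  [ 0   1/2   -1/4  |    1 ]
R2 → 1/3·R2
  [ 1  11/4  -11/8  |  9/2 ]
  [ 0     1   -1/3  |  5/3 ]
  [ 0   1/2   -1/4  |    1 ]
R3 → R3 − 1/2·R2
  [ 1  11/4  -11/8  |  9/2 ]
  [ 0     1   -1/3  |  5/3 ]
  [ 0     0  -1/12  |  1/6 ]
R3 → -12·R3
  [ 1  11/4  -11/8  |  9/2 ]
  [ 0     1   -1/3  |  5/3 ]
  [ 0     0      1  |   -2 ]
R2 → R2 + 1/3·R3
  [ 1  11/4  -11/8  |  9/2 ]
  [ 0     1      0  |    1 ]
  [ 0     0      1  |   -2 ]
R1 → R1 + 11/8·R3
  [ 1  11/4  0  |  7/4 ]
  [ 0     1  0  |    1 ]
  [ 0     0  1  |   -2 ]
R1 → R1 − 11/4·R2
  [ 1  0  0  |  -1 ]
  [ 0  1  0  |   1 ]
  [ 0  0  1  |  -2 ]
Reading off the last column: a = -1, b = 1, c = -2.

(-1, 1, -2)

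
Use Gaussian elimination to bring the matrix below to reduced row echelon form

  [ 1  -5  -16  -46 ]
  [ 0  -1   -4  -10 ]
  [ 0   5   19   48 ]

[[1, 0, 0, -4], [0, 1, 0, 2], [0, 0, 1, 2]]

ρ2 ← -1·ρ2
  [ 1  -5  -16  -46 ]
  [ 0   1    4   10 ]
  [ 0   5   19   48 ]
ρ3 ← ρ3 − 5·ρ2
  [ 1  -5  -16  -46 ]
  [ 0   1    4   10 ]
  [ 0   0   -1   -2 ]
ρ3 ← -1·ρ3
  [ 1  -5  -16  -46 ]
  [ 0   1    4   10 ]
  [ 0   0    1    2 ]
ρ2 ← ρ2 − 4·ρ3
  [ 1  -5  -16  -46 ]
  [ 0   1    0    2 ]
  [ 0   0    1    2 ]
ρ1 ← ρ1 + 16·ρ3
  [ 1  -5  0  -14 ]
  [ 0   1  0    2 ]
  [ 0   0  1    2 ]
ρ1 ← ρ1 + 5·ρ2
  [ 1  0  0  -4 ]
  [ 0  1  0   2 ]
  [ 0  0  1   2 ]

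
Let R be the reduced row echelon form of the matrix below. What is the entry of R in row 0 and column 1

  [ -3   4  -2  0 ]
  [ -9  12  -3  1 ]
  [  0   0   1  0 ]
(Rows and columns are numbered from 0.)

-4/3

r1 → -1/3·r1
  [  1  -4/3  2/3  0 ]
  [ -9    12   -3  1 ]
  [  0     0    1  0 ]
r2 → r2 + 9·r1
  [ 1  -4/3  2/3  0 ]
  [ 0     0    3  1 ]
  [ 0     0    1  0 ]
r2 → 1/3·r2
  [ 1  -4/3  2/3    0 ]
  [ 0     0    1  1/3 ]
  [ 0     0    1    0 ]
r3 → r3 − r2
  [ 1  -4/3  2/3     0 ]
  [ 0     0    1   1/3 ]
  [ 0     0    0  -1/3 ]
r3 → -3·r3
  [ 1  -4/3  2/3    0 ]
  [ 0     0    1  1/3 ]
  [ 0     0    0    1 ]
r2 → r2 − 1/3·r3
  [ 1  -4/3  2/3  0 ]
  [ 0     0    1  0 ]
  [ 0     0    0  1 ]
r1 → r1 − 2/3·r2
  [ 1  -4/3  0  0 ]
  [ 0     0  1  0 ]
  [ 0     0  0  1 ]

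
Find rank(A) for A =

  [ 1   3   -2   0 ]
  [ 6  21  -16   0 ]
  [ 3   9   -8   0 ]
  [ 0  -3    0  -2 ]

rank = 4

Subtract 6 times R1 from R2.
  [ 1   3  -2   0 ]
  [ 0   3  -4   0 ]
  [ 3   9  -8   0 ]
  [ 0  -3   0  -2 ]
Subtract 3 times R1 from R3.
  [ 1   3  -2   0 ]
  [ 0   3  -4   0 ]
  [ 0   0  -2   0 ]
  [ 0  -3   0  -2 ]
Multiply R2 by 1/3.
  [ 1   3    -2   0 ]
  [ 0   1  -4/3   0 ]
  [ 0   0    -2   0 ]
  [ 0  -3     0  -2 ]
Add 3 times R2 to R4.
  [ 1  3    -2   0 ]
  [ 0  1  -4/3   0 ]
  [ 0  0    -2   0 ]
  [ 0  0    -4  -2 ]
Multiply R3 by -1/2.
  [ 1  3    -2   0 ]
  [ 0  1  -4/3   0 ]
  [ 0  0     1   0 ]
  [ 0  0    -4  -2 ]
Add 4 times R3 to R4.
  [ 1  3    -2   0 ]
  [ 0  1  -4/3   0 ]
  [ 0  0     1   0 ]
  [ 0  0     0  -2 ]
Multiply R4 by -1/2.
  [ 1  3    -2  0 ]
  [ 0  1  -4/3  0 ]
  [ 0  0     1  0 ]
  [ 0  0     0  1 ]
Add 4/3 times R3 to R2.
  [ 1  3  -2  0 ]
  [ 0  1   0  0 ]
  [ 0  0   1  0 ]
  [ 0  0   0  1 ]
Add 2 times R3 to R1.
  [ 1  3  0  0 ]
  [ 0  1  0  0 ]
  [ 0  0  1  0 ]
  [ 0  0  0  1 ]
Subtract 3 times R2 from R1.
  [ 1  0  0  0 ]
  [ 0  1  0  0 ]
  [ 0  0  1  0 ]
  [ 0  0  0  1 ]
The reduced form has 4 nonzero rows.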